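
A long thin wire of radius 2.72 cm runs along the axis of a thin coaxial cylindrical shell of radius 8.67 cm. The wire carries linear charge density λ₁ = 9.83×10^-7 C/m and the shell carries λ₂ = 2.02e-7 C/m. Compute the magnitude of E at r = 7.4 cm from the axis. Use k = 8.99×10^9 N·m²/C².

E = 2.39e5 V/m

Choose a coaxial cylinder of radius r = 7.4 cm (arbitrary length L) as the Gaussian surface (between the conductors, 2.72 cm < r < 8.67 cm).
Only the inner wire is enclosed; the outer shell contributes nothing inside itself. λ_enc = λ₁ = 9.83×10^-7 C/m.
By Gauss's law (flux through the curved wall only), E·2πrL = λ_enc L/ε₀.
E = 2k|λ_enc|/r = 2(8.99×10^9)(9.83×10^-7)/(0.074) = 2.39×10^5 N/C.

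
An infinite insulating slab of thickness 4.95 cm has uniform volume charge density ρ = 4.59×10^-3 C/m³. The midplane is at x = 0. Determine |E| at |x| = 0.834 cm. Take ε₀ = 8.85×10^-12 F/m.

E ≈ 4.33×10^6 N/C

By symmetry E is perpendicular to the slab. A Gaussian pillbox from −0.834 cm to +0.834 cm (face area A) lies entirely within the slab.
Q_enc = ρ·(2x)·A and flux = 2EA, so 2EA = 2ρxA/ε₀ ⇒ E = |ρ|x/ε₀.
E = (4.59e-3)(0.00834)/(8.85×10^-12) = 4.33×10^6 N/C.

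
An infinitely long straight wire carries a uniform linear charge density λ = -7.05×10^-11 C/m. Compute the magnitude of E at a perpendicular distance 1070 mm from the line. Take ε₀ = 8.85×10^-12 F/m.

|E| ≈ 1.18 N/C

By cylindrical symmetry E is radial; use a coaxial Gaussian cylinder of radius 1070 mm and length L.
Q_enc = λL, so λ_enc = -7.05×10^-11 C/m.
Applying ∮E·dA = Q_enc/ε₀ with the end caps contributing no flux:
E = |λ_enc|/(2πε₀r) = (7.05×10^-11)/(2π·8.85×10^-12·1.07) = 1.18 N/C.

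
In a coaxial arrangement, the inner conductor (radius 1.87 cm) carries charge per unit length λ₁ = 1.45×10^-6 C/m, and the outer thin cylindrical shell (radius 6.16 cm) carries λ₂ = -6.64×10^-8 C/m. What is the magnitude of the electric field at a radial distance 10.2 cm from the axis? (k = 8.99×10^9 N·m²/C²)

E = 2.44×10^5 N/C

Choose a coaxial cylinder of radius r = 10.2 cm (arbitrary length L) as the Gaussian surface (r > 6.16 cm, enclosing both).
λ_enc = λ₁ + λ₂ = (1.45e-6) + (-6.64e-8) = 1.384e-6 C/m.
Applying ∮E·dA = Q_enc/ε₀ with the end caps contributing no flux:
E = 2k|λ_enc|/r = 2(8.99×10^9)(1.384×10^-6)/(0.102) = 2.44×10^5 N/C.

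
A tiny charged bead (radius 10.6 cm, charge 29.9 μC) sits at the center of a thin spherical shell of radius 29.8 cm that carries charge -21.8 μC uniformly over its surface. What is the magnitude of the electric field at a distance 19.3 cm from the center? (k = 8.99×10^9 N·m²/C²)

E = 7.22e6 V/m

Use a concentric Gaussian sphere at r = 19.3 cm (between the bodies, 10.6 cm < r < 29.8 cm).
The shell at 29.8 cm lies outside the Gaussian surface, so Q_enc = 29.9 μC = 2.99×10^-5 C.
Gauss's law: E·4πr² = Q_enc/ε₀.
E = k|Q_enc|/r² = (8.99×10^9)(2.99×10^-5)/(0.193)² = 7.22×10^6 N/C.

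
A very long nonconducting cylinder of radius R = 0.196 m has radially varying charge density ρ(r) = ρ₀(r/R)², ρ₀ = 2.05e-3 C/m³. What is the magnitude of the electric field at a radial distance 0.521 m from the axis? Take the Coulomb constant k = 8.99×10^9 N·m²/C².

4.27e6 N/C

By cylindrical symmetry E is radial; use a coaxial Gaussian cylinder of radius 0.521 m and length L (r > R, full charge per length enclosed).
λ_enc = 2π ∫₀^R ρ₀(r'/R)^2 r' dr' = 2πρ₀R²/4 = 1.237e-4 C/m.
Gauss's law: E·2πrL = λ_enc L/ε₀.
E = 2k|λ_enc|/r = 2(8.99×10^9)(1.237×10^-4)/(0.521) = 4.27×10^6 N/C.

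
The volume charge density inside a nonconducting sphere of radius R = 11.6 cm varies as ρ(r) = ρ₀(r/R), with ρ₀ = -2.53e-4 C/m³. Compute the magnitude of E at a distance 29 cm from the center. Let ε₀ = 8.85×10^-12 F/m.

1.33×10^5 V/m

By spherical symmetry E is radial; choose a Gaussian sphere of radius r = 29 cm (r > R, all charge enclosed).
Q_enc = 4π ∫₀^R ρ₀(r'/R)^1 r'² dr' = 4πρ₀R³/4 = -1.241×10^-6 C.
By Gauss's law, ∮E·dA = E·4πr² = Q_enc/ε₀.
E = |Q_enc|/(4πε₀r²) = (1.241e-6)/(4π·8.85×10^-12·(0.29)²) = 1.33×10^5 N/C.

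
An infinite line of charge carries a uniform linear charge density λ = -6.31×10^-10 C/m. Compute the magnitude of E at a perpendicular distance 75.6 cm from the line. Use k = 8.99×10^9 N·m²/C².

By cylindrical symmetry E is radial; use a coaxial Gaussian cylinder of radius 75.6 cm and length L.
Q_enc = λL, so λ_enc = -6.31×10^-10 C/m.
Applying ∮E·dA = Q_enc/ε₀ with the end caps contributing no flux:
E = 2k|λ_enc|/r = 2(8.99×10^9)(6.31×10^-10)/(0.756) = 15 N/C.

E ≈ 15 N/C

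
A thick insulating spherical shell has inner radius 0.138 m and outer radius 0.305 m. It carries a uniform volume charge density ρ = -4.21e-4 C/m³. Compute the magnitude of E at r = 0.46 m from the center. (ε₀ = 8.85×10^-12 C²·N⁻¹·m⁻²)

|E| ≈ 1.93×10^6 V/m

Symmetry ⇒ E = E(r) r̂. Gaussian sphere of radius r = 0.46 m (r > 0.305 m, enclosing the whole shell).
Q_enc = ρ·(4π/3)(b³ − a³) = (-4.21×10^-4)·(4π/3)·((0.305)³ − (0.138)³) = -4.54e-5 C.
Since E is radial and uniform over the Gaussian sphere, Φ = E·4πr² = Q_enc/ε₀.
E = |Q_enc|/(4πε₀r²) = (4.54×10^-5)/(4π·8.85×10^-12·(0.46)²) = 1.93×10^6 N/C.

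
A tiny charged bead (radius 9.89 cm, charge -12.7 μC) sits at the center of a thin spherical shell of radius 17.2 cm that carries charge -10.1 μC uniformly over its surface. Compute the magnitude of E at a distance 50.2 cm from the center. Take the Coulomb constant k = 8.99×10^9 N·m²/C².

By spherical symmetry E is radial; choose a Gaussian sphere of radius r = 50.2 cm (r > 17.2 cm, enclosing both).
Q_enc = (-12.7 μC) + (-10.1 μC) = -2.28×10^-5 C.
Gauss's law: E·4πr² = Q_enc/ε₀.
E = k|Q_enc|/r² = (8.99×10^9)(2.28×10^-5)/(0.502)² = 8.13×10^5 N/C.

8.13×10^5 V/m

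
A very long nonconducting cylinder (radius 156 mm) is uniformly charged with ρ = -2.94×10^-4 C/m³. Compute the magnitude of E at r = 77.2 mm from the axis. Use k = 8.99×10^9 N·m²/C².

Choose a coaxial cylinder of radius r = 77.2 mm (arbitrary length L) as the Gaussian surface (r < R).
Enclosed charge per unit length: λ_enc = ρ·πr² = (-2.94×10^-4)π(0.0772)² = -5.505e-6 C/m.
By Gauss's law (flux through the curved wall only), E·2πrL = λ_enc L/ε₀.
E = 2k|λ_enc|/r = 2(8.99×10^9)(5.505×10^-6)/(0.0772) = 1.28e6 N/C.

|E| ≈ 1.28×10^6 N/C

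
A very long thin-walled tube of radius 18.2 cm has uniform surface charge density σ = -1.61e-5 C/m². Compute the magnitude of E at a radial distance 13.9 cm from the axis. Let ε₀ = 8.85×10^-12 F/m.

E = 0 (no enclosed charge)

Choose a coaxial cylinder of radius r = 13.9 cm (arbitrary length L) as the Gaussian surface (r < 18.2 cm, inside the shell).
No charge is enclosed, so Gauss's law gives E·2πrL = 0 ⇒ E = 0.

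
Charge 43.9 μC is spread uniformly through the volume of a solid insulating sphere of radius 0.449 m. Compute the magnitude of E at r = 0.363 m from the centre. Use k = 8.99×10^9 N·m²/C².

Take a concentric spherical Gaussian surface of radius r = 0.363 m (r < R).
For a uniform sphere the enclosed fraction is (r/R)³, so Q_enc = (43.9 μC)(0.363/0.449)³ = 2.32e-5 C.
By Gauss's law, ∮E·dA = E·4πr² = Q_enc/ε₀.
E = k|Q_enc|/r² = (8.99×10^9)(2.32×10^-5)/(0.363)² = 1.58×10^6 N/C.

E ≈ 1.58×10^6 N/C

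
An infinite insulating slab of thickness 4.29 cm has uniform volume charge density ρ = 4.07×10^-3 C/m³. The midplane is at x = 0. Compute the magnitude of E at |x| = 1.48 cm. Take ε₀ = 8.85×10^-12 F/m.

E ≈ 6.81e6 V/m

By symmetry E is perpendicular to the slab. A Gaussian pillbox from −1.48 cm to +1.48 cm (face area A) lies entirely within the slab.
Q_enc = ρ·(2x)·A and flux = 2EA, so 2EA = 2ρxA/ε₀ ⇒ E = |ρ|x/ε₀.
E = (4.07e-3)(0.0148)/(8.85×10^-12) = 6.81×10^6 N/C.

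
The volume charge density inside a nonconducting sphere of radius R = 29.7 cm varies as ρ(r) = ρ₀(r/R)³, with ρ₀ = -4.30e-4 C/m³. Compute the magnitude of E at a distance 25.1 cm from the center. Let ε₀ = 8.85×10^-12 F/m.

1.23×10^6 N/C

By spherical symmetry E is radial; choose a Gaussian sphere of radius r = 25.1 cm (r < R).
Integrate the density: Q_enc = 4π ∫₀^r ρ₀(r'/R)^3 r'² dr' = 4πρ₀ r^6/(6·R³) = -8.596×10^-6 C.
Gauss's law: E·4πr² = Q_enc/ε₀.
E = |Q_enc|/(4πε₀r²) = (8.596×10^-6)/(4π·8.85×10^-12·(0.251)²) = 1.23×10^6 N/C.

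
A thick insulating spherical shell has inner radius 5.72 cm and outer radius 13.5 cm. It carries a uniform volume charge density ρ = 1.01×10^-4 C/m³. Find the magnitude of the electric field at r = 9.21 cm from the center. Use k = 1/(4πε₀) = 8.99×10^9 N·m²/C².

|E| = 2.66×10^5 N/C

By spherical symmetry E is radial; choose a Gaussian sphere of radius r = 9.21 cm (within the shell material, 5.72 cm < r < 13.5 cm).
Enclosed charge is the volume from a to r: Q_enc = (4π/3)ρ(r³ − a³) = 2.513×10^-7 C.
Applying ∮E·dA = Q_enc/ε₀ with Φ = E(4πr²):
E = k|Q_enc|/r² = (8.99×10^9)(2.513×10^-7)/(0.0921)² = 2.66×10^5 N/C.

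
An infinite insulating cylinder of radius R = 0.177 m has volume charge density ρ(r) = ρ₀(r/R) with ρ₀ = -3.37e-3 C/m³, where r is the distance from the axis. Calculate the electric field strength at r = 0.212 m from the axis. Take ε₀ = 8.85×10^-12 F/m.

1.88e7 N/C

Coaxial Gaussian cylinder, radius r = 0.212 m, length L (r > R, full charge per length enclosed).
λ_enc = 2π ∫₀^R ρ₀(r'/R)^1 r' dr' = 2πρ₀R²/3 = -2.211×10^-4 C/m.
By Gauss's law (flux through the curved wall only), E·2πrL = λ_enc L/ε₀.
E = |λ_enc|/(2πε₀r) = (2.211×10^-4)/(2π·8.85×10^-12·0.212) = 1.88×10^7 N/C.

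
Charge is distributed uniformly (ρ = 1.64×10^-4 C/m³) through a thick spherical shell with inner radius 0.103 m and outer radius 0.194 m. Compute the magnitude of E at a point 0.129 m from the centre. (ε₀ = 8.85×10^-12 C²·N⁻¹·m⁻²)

E ≈ 3.91e5 V/m

Symmetry ⇒ E = E(r) r̂. Gaussian sphere of radius r = 0.129 m (within the shell material, 0.103 m < r < 0.194 m).
Enclosed charge is the volume from a to r: Q_enc = (4π/3)ρ(r³ − a³) = 7.24×10^-7 C.
Applying ∮E·dA = Q_enc/ε₀ with Φ = E(4πr²):
E = |Q_enc|/(4πε₀r²) = (7.24e-7)/(4π·8.85×10^-12·(0.129)²) = 3.91×10^5 N/C.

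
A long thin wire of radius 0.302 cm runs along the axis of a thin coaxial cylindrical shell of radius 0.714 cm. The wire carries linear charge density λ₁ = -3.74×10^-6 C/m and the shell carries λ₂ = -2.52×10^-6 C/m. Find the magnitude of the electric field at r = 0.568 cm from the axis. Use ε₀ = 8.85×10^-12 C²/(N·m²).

E ≈ 1.18e7 N/C

Coaxial Gaussian cylinder, radius r = 0.568 cm, length L (between the conductors, 0.302 cm < r < 0.714 cm).
Only the inner wire is enclosed; the outer shell contributes nothing inside itself. λ_enc = λ₁ = -3.74e-6 C/m.
By Gauss's law (flux through the curved wall only), E·2πrL = λ_enc L/ε₀.
E = |λ_enc|/(2πε₀r) = (3.74×10^-6)/(2π·8.85×10^-12·0.00568) = 1.18×10^7 N/C.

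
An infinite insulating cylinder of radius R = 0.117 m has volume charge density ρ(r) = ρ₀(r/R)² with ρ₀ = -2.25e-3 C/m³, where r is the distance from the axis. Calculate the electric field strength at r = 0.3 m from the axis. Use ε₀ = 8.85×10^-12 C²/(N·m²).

E = 2.90×10^6 V/m

Take a coaxial cylindrical Gaussian surface of radius r = 0.3 m and length L (r > R, full charge per length enclosed).
λ_enc = 2π ∫₀^R ρ₀(r'/R)^2 r' dr' = 2πρ₀R²/4 = -4.838×10^-5 C/m.
Applying ∮E·dA = Q_enc/ε₀ with the end caps contributing no flux:
E = |λ_enc|/(2πε₀r) = (4.838×10^-5)/(2π·8.85×10^-12·0.3) = 2.90×10^6 N/C.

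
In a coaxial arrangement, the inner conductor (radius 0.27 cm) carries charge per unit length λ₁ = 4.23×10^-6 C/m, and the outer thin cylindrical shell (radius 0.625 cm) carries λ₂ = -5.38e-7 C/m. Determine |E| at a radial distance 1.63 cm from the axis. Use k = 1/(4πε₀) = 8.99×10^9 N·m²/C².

4.07×10^6 N/C

Coaxial Gaussian cylinder, radius r = 1.63 cm, length L (r > 0.625 cm, enclosing both).
λ_enc = λ₁ + λ₂ = (4.23e-6) + (-5.38×10^-7) = 3.692×10^-6 C/m.
By Gauss's law (flux through the curved wall only), E·2πrL = λ_enc L/ε₀.
E = 2k|λ_enc|/r = 2(8.99×10^9)(3.692×10^-6)/(0.0163) = 4.07×10^6 N/C.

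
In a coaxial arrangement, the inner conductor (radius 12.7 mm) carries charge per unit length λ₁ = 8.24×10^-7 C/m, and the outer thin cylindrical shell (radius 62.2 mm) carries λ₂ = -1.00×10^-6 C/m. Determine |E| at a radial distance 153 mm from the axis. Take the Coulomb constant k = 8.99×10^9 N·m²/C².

Choose a coaxial cylinder of radius r = 153 mm (arbitrary length L) as the Gaussian surface (r > 62.2 mm, enclosing both).
λ_enc = λ₁ + λ₂ = (8.24×10^-7) + (-1.00×10^-6) = -1.76×10^-7 C/m.
Since E is radial and uniform over the curved surface, Φ = E·2πrL = Q_enc/ε₀ = λ_enc L/ε₀.
E = 2k|λ_enc|/r = 2(8.99×10^9)(1.76×10^-7)/(0.153) = 2.07×10^4 N/C.

E ≈ 2.07×10^4 N/C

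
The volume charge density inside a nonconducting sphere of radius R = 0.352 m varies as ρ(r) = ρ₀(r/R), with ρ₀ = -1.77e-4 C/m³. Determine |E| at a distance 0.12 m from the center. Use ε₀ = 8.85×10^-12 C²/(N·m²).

Take a concentric spherical Gaussian surface of radius r = 0.12 m (r < R).
Integrate the density: Q_enc = 4π ∫₀^r ρ₀(r'/R)^1 r'² dr' = 4πρ₀ r^4/(4·R) = -3.276×10^-7 C.
By Gauss's law, ∮E·dA = E·4πr² = Q_enc/ε₀.
E = |Q_enc|/(4πε₀r²) = (3.276×10^-7)/(4π·8.85×10^-12·(0.12)²) = 2.05×10^5 N/C.

E ≈ 2.05e5 N/C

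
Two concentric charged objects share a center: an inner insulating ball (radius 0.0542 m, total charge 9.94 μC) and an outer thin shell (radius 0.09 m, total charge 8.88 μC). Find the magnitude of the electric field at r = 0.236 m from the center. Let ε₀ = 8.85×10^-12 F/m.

By spherical symmetry E is radial; choose a Gaussian sphere of radius r = 0.236 m (r > 0.09 m, enclosing both).
Q_enc = (9.94 μC) + (8.88 μC) = 1.882e-5 C.
Since E is radial and uniform over the Gaussian sphere, Φ = E·4πr² = Q_enc/ε₀.
E = |Q_enc|/(4πε₀r²) = (1.882e-5)/(4π·8.85×10^-12·(0.236)²) = 3.04×10^6 N/C.

3.04×10^6 N/C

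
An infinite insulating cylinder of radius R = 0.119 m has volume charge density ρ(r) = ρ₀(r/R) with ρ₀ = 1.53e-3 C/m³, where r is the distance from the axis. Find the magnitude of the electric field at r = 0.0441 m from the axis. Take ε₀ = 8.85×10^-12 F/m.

By cylindrical symmetry E is radial; use a coaxial Gaussian cylinder of radius 0.0441 m and length L (r < R).
λ_enc = ∫₀^r ρ(r')·2πr' dr' = (2πρ₀/R)·r^3/3 = 2.31×10^-6 C/m.
By Gauss's law (flux through the curved wall only), E·2πrL = λ_enc L/ε₀.
E = |λ_enc|/(2πε₀r) = (2.31×10^-6)/(2π·8.85×10^-12·0.0441) = 9.42×10^5 N/C.

E ≈ 9.42×10^5 V/m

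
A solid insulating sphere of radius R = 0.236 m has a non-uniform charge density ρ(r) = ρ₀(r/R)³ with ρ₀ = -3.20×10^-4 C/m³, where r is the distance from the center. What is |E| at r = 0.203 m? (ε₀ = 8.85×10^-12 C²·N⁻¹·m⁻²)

Use a concentric Gaussian sphere at r = 0.203 m (r < R).
Integrate the density: Q_enc = 4π ∫₀^r ρ₀(r'/R)^3 r'² dr' = 4πρ₀ r^6/(6·R³) = -3.568×10^-6 C.
Applying ∮E·dA = Q_enc/ε₀ with Φ = E(4πr²):
E = |Q_enc|/(4πε₀r²) = (3.568×10^-6)/(4π·8.85×10^-12·(0.203)²) = 7.79×10^5 N/C.

|E| ≈ 7.79×10^5 N/C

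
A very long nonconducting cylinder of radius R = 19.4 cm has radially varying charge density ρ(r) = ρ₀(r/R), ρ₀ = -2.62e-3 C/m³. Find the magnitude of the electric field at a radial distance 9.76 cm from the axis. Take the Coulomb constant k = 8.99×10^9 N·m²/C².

By cylindrical symmetry E is radial; use a coaxial Gaussian cylinder of radius 9.76 cm and length L (r < R).
λ_enc = ∫₀^r ρ(r')·2πr' dr' = (2πρ₀/R)·r^3/3 = -2.63×10^-5 C/m.
Applying ∮E·dA = Q_enc/ε₀ with the end caps contributing no flux:
E = 2k|λ_enc|/r = 2(8.99×10^9)(2.63×10^-5)/(0.0976) = 4.84×10^6 N/C.

E ≈ 4.84×10^6 V/m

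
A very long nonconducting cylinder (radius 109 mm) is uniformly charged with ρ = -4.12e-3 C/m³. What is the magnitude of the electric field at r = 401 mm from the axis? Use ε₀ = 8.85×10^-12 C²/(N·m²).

E ≈ 6.90×10^6 N/C

By cylindrical symmetry E is radial; use a coaxial Gaussian cylinder of radius 401 mm and length L (r > 109 mm, full cross-section enclosed).
λ_enc = ρ·πR² = (-4.12×10^-3)π(0.109)² = -1.538e-4 C/m.
Since E is radial and uniform over the curved surface, Φ = E·2πrL = Q_enc/ε₀ = λ_enc L/ε₀.
E = |λ_enc|/(2πε₀r) = (1.538×10^-4)/(2π·8.85×10^-12·0.401) = 6.90e6 N/C.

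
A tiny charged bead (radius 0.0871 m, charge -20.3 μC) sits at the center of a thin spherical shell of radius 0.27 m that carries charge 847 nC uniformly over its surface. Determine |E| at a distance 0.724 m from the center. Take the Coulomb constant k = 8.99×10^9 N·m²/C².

|E| = 3.34×10^5 N/C

Use a concentric Gaussian sphere at r = 0.724 m (r > 0.27 m, enclosing both).
Q_enc = (-20.3 μC) + (847 nC) = -1.945×10^-5 C.
Gauss's law: E·4πr² = Q_enc/ε₀.
E = k|Q_enc|/r² = (8.99×10^9)(1.945×10^-5)/(0.724)² = 3.34×10^5 N/C.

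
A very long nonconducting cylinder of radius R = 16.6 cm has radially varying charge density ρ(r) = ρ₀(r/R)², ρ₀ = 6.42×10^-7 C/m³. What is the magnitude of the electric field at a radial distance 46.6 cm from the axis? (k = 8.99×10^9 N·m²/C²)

By cylindrical symmetry E is radial; use a coaxial Gaussian cylinder of radius 46.6 cm and length L (r > R, full charge per length enclosed).
λ_enc = 2π ∫₀^R ρ₀(r'/R)^2 r' dr' = 2πρ₀R²/4 = 2.779×10^-8 C/m.
Applying ∮E·dA = Q_enc/ε₀ with the end caps contributing no flux:
E = 2k|λ_enc|/r = 2(8.99×10^9)(2.779×10^-8)/(0.466) = 1.07×10^3 N/C.

E ≈ 1.07e3 N/C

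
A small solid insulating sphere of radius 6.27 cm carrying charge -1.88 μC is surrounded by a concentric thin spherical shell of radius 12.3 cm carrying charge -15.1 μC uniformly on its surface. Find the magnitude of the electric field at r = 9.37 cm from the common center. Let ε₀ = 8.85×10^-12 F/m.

E = 1.93e6 N/C

By spherical symmetry E is radial; choose a Gaussian sphere of radius r = 9.37 cm (between the bodies, 6.27 cm < r < 12.3 cm).
Only the inner charge is enclosed; the outer shell contributes nothing inside itself. Q_enc = -1.88 μC = -1.88×10^-6 C.
Since E is radial and uniform over the Gaussian sphere, Φ = E·4πr² = Q_enc/ε₀.
E = |Q_enc|/(4πε₀r²) = (1.88×10^-6)/(4π·8.85×10^-12·(0.0937)²) = 1.93×10^6 N/C.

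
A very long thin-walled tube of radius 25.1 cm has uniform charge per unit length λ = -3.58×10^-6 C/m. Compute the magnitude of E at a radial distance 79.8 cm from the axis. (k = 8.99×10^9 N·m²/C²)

|E| = 8.07×10^4 N/C

Coaxial Gaussian cylinder, radius r = 79.8 cm, length L (r > 25.1 cm).
The full line charge is enclosed: λ_enc = -3.58e-6 C/m.
Since E is radial and uniform over the curved surface, Φ = E·2πrL = Q_enc/ε₀ = λ_enc L/ε₀.
E = 2k|λ_enc|/r = 2(8.99×10^9)(3.58×10^-6)/(0.798) = 8.07e4 N/C.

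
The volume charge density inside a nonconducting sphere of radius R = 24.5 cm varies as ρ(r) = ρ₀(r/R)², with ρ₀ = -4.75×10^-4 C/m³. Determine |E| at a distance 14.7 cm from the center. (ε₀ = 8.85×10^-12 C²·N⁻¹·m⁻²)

By spherical symmetry E is radial; choose a Gaussian sphere of radius r = 14.7 cm (r < R).
Integrate the density: Q_enc = 4π ∫₀^r ρ₀(r'/R)^2 r'² dr' = 4πρ₀ r^5/(5·R²) = -1.365×10^-6 C.
Gauss's law: E·4πr² = Q_enc/ε₀.
E = |Q_enc|/(4πε₀r²) = (1.365×10^-6)/(4π·8.85×10^-12·(0.147)²) = 5.68e5 N/C.

5.68×10^5 N/C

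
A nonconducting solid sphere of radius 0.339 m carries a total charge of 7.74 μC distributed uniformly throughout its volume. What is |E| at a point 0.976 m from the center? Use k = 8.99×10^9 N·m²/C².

Take a concentric spherical Gaussian surface of radius r = 0.976 m (r > R, so the entire charge is enclosed).
Q_enc = 7.74 μC = 7.74×10^-6 C.
Gauss's law: E·4πr² = Q_enc/ε₀.
E = k|Q_enc|/r² = (8.99×10^9)(7.74×10^-6)/(0.976)² = 7.30×10^4 N/C.

|E| ≈ 7.30e4 N/C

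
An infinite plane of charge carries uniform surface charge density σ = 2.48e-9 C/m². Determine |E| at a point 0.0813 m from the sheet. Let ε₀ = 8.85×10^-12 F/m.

|E| = 140 N/C

The symmetry is planar: E is normal to the sheet and the same magnitude on both sides. Take a pillbox straddling the sheet with end-cap area A.
Only the two end caps contribute flux: Φ = 2EA. With Q_enc = σA, Gauss's law gives E = |σ|/(2ε₀).
E = |σ|/(2ε₀) = (2.48×10^-9)/(2·8.85×10^-12) = 140 N/C.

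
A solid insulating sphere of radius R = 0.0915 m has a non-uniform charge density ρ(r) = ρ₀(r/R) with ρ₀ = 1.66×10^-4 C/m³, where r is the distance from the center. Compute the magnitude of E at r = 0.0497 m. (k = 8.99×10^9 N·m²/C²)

Take a concentric spherical Gaussian surface of radius r = 0.0497 m (r < R).
Integrate the density: Q_enc = 4π ∫₀^r ρ₀(r'/R)^1 r'² dr' = 4πρ₀ r^4/(4·R) = 3.477×10^-8 C.
Since E is radial and uniform over the Gaussian sphere, Φ = E·4πr² = Q_enc/ε₀.
E = k|Q_enc|/r² = (8.99×10^9)(3.477e-8)/(0.0497)² = 1.27e5 N/C.

E ≈ 1.27×10^5 N/C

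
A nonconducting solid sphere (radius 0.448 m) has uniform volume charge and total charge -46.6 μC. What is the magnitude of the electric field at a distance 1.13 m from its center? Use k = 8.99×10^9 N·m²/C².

By spherical symmetry E is radial; choose a Gaussian sphere of radius r = 1.13 m (r > R, so the entire charge is enclosed).
Q_enc = -46.6 μC = -4.66×10^-5 C.
Applying ∮E·dA = Q_enc/ε₀ with Φ = E(4πr²):
E = k|Q_enc|/r² = (8.99×10^9)(4.66×10^-5)/(1.13)² = 3.28×10^5 N/C.

|E| ≈ 3.28e5 N/C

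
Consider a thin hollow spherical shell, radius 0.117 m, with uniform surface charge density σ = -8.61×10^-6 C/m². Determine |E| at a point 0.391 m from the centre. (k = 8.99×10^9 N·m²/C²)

|E| = 8.71×10^4 N/C

Take a concentric spherical Gaussian surface of radius r = 0.391 m (r > 0.117 m).
The entire shell is enclosed: Q_enc = σ·4πR² = (-8.61e-6)·4π·(0.117)² = -1.481×10^-6 C.
Applying ∮E·dA = Q_enc/ε₀ with Φ = E(4πr²):
E = k|Q_enc|/r² = (8.99×10^9)(1.481×10^-6)/(0.391)² = 8.71×10^4 N/C.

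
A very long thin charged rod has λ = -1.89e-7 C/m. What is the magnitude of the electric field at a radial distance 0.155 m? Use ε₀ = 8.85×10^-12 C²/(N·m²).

2.19e4 V/m

By cylindrical symmetry E is radial; use a coaxial Gaussian cylinder of radius 0.155 m and length L.
Q_enc = λL, so λ_enc = -1.89×10^-7 C/m.
By Gauss's law (flux through the curved wall only), E·2πrL = λ_enc L/ε₀.
E = |λ_enc|/(2πε₀r) = (1.89e-7)/(2π·8.85×10^-12·0.155) = 2.19×10^4 N/C.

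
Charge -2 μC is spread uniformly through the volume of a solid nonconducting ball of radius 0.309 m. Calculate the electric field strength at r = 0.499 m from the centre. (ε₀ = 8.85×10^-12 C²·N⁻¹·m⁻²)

Use a concentric Gaussian sphere at r = 0.499 m (r > R, so the entire charge is enclosed).
Q_enc = -2 μC = -2.00×10^-6 C.
Since E is radial and uniform over the Gaussian sphere, Φ = E·4πr² = Q_enc/ε₀.
E = |Q_enc|/(4πε₀r²) = (2.00e-6)/(4π·8.85×10^-12·(0.499)²) = 7.22e4 N/C.

E = 7.22×10^4 N/C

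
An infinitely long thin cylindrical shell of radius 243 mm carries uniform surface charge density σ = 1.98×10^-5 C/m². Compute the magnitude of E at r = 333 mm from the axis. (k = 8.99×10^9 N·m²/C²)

Take a coaxial cylindrical Gaussian surface of radius r = 333 mm and length L (r > 243 mm).
The whole shell is enclosed: λ_enc = σ·2πR = (1.98×10^-5)·2π·(0.243) = 3.023×10^-5 C/m.
By Gauss's law (flux through the curved wall only), E·2πrL = λ_enc L/ε₀.
E = 2k|λ_enc|/r = 2(8.99×10^9)(3.023×10^-5)/(0.333) = 1.63×10^6 N/C.

1.63e6 V/m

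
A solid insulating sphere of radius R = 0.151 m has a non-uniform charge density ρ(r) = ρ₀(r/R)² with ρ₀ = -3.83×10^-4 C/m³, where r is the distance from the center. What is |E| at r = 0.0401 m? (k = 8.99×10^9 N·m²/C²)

Symmetry ⇒ E = E(r) r̂. Gaussian sphere of radius r = 0.0401 m (r < R).
Integrate the density: Q_enc = 4π ∫₀^r ρ₀(r'/R)^2 r'² dr' = 4πρ₀ r^5/(5·R²) = -4.377e-9 C.
Since E is radial and uniform over the Gaussian sphere, Φ = E·4πr² = Q_enc/ε₀.
E = k|Q_enc|/r² = (8.99×10^9)(4.377×10^-9)/(0.0401)² = 2.45×10^4 N/C.

|E| ≈ 2.45×10^4 N/C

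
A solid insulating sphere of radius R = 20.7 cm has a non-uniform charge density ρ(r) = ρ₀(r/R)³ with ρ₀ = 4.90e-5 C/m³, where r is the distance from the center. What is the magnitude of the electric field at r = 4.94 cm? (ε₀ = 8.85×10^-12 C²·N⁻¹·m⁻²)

Use a concentric Gaussian sphere at r = 4.94 cm (r < R).
Integrate the density: Q_enc = 4π ∫₀^r ρ₀(r'/R)^3 r'² dr' = 4πρ₀ r^6/(6·R³) = 1.682×10^-10 C.
Gauss's law: E·4πr² = Q_enc/ε₀.
E = |Q_enc|/(4πε₀r²) = (1.682×10^-10)/(4π·8.85×10^-12·(0.0494)²) = 620 N/C.

E = 620 N/C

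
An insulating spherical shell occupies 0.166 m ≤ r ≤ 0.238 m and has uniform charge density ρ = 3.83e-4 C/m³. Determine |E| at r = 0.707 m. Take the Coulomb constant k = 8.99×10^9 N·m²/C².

2.57e5 V/m

Symmetry ⇒ E = E(r) r̂. Gaussian sphere of radius r = 0.707 m (r > 0.238 m, enclosing the whole shell).
Q_enc = ρ·(4π/3)(b³ − a³) = (3.83e-4)·(4π/3)·((0.238)³ − (0.166)³) = 1.429×10^-5 C.
Gauss's law: E·4πr² = Q_enc/ε₀.
E = k|Q_enc|/r² = (8.99×10^9)(1.429e-5)/(0.707)² = 2.57×10^5 N/C.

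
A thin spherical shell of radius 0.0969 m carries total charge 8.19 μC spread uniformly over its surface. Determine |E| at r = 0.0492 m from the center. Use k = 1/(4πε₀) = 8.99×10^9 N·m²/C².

|E| = 0 N/C

Take a concentric spherical Gaussian surface of radius r = 0.0492 m (inside the shell, r < 0.0969 m).
No charge lies within this surface, so Q_enc = 0 and Gauss's law gives E·4πr² = 0 ⇒ E = 0.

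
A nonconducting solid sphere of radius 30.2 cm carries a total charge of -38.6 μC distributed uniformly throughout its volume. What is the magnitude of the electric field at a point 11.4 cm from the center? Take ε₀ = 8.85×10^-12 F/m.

1.44×10^6 V/m

By spherical symmetry E is radial; choose a Gaussian sphere of radius r = 11.4 cm (r < R).
For a uniform sphere the enclosed fraction is (r/R)³, so Q_enc = (-38.6 μC)(0.114/0.302)³ = -2.076×10^-6 C.
Since E is radial and uniform over the Gaussian sphere, Φ = E·4πr² = Q_enc/ε₀.
E = |Q_enc|/(4πε₀r²) = (2.076e-6)/(4π·8.85×10^-12·(0.114)²) = 1.44×10^6 N/C.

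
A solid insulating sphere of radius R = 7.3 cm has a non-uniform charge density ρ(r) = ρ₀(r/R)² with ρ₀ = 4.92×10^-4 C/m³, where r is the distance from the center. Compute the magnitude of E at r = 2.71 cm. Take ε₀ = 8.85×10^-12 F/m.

Use a concentric Gaussian sphere at r = 2.71 cm (r < R).
Integrate the density: Q_enc = 4π ∫₀^r ρ₀(r'/R)^2 r'² dr' = 4πρ₀ r^5/(5·R²) = 3.392e-9 C.
Since E is radial and uniform over the Gaussian sphere, Φ = E·4πr² = Q_enc/ε₀.
E = |Q_enc|/(4πε₀r²) = (3.392×10^-9)/(4π·8.85×10^-12·(0.0271)²) = 4.15×10^4 N/C.

|E| ≈ 4.15×10^4 V/m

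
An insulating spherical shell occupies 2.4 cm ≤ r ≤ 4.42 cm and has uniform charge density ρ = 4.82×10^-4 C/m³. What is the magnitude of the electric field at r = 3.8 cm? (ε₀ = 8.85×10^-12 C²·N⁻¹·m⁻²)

5.16×10^5 N/C

Use a concentric Gaussian sphere at r = 3.8 cm (within the shell material, 2.4 cm < r < 4.42 cm).
Enclosed charge is the volume from a to r: Q_enc = (4π/3)ρ(r³ − a³) = 8.288×10^-8 C.
Since E is radial and uniform over the Gaussian sphere, Φ = E·4πr² = Q_enc/ε₀.
E = |Q_enc|/(4πε₀r²) = (8.288×10^-8)/(4π·8.85×10^-12·(0.038)²) = 5.16e5 N/C.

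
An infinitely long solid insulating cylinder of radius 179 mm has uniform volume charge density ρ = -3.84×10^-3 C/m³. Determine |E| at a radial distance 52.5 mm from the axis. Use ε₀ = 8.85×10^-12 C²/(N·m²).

E = 1.14e7 N/C

Take a coaxial cylindrical Gaussian surface of radius r = 52.5 mm and length L (r < R).
Enclosed charge per unit length: λ_enc = ρ·πr² = (-3.84×10^-3)π(0.0525)² = -3.325×10^-5 C/m.
Applying ∮E·dA = Q_enc/ε₀ with the end caps contributing no flux:
E = |λ_enc|/(2πε₀r) = (3.325×10^-5)/(2π·8.85×10^-12·0.0525) = 1.14×10^7 N/C.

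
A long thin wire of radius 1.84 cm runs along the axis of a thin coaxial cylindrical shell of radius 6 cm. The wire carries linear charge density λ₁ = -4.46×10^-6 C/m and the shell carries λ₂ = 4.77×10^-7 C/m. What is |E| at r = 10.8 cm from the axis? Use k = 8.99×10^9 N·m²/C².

E ≈ 6.63e5 N/C

Take a coaxial cylindrical Gaussian surface of radius r = 10.8 cm and length L (r > 6 cm, enclosing both).
λ_enc = λ₁ + λ₂ = (-4.46×10^-6) + (4.77×10^-7) = -3.983×10^-6 C/m.
By Gauss's law (flux through the curved wall only), E·2πrL = λ_enc L/ε₀.
E = 2k|λ_enc|/r = 2(8.99×10^9)(3.983×10^-6)/(0.108) = 6.63×10^5 N/C.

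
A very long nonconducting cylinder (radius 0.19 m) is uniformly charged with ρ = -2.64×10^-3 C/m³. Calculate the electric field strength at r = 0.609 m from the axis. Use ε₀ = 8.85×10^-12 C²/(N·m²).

E ≈ 8.84×10^6 N/C

By cylindrical symmetry E is radial; use a coaxial Gaussian cylinder of radius 0.609 m and length L (r > 0.19 m, full cross-section enclosed).
λ_enc = ρ·πR² = (-2.64×10^-3)π(0.19)² = -2.994×10^-4 C/m.
Applying ∮E·dA = Q_enc/ε₀ with the end caps contributing no flux:
E = |λ_enc|/(2πε₀r) = (2.994×10^-4)/(2π·8.85×10^-12·0.609) = 8.84×10^6 N/C.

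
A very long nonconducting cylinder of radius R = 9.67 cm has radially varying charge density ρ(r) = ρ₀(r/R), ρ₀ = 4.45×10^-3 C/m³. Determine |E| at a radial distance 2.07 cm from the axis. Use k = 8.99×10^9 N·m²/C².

7.43×10^5 N/C

Take a coaxial cylindrical Gaussian surface of radius r = 2.07 cm and length L (r < R).
λ_enc = ∫₀^r ρ(r')·2πr' dr' = (2πρ₀/R)·r^3/3 = 8.549×10^-7 C/m.
Applying ∮E·dA = Q_enc/ε₀ with the end caps contributing no flux:
E = 2k|λ_enc|/r = 2(8.99×10^9)(8.549e-7)/(0.0207) = 7.43e5 N/C.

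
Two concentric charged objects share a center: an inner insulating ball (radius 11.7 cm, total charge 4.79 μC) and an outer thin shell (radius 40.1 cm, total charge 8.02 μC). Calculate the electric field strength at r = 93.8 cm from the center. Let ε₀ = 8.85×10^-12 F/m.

By spherical symmetry E is radial; choose a Gaussian sphere of radius r = 93.8 cm (r > 40.1 cm, enclosing both).
Q_enc = (4.79 μC) + (8.02 μC) = 1.281×10^-5 C.
Gauss's law: E·4πr² = Q_enc/ε₀.
E = |Q_enc|/(4πε₀r²) = (1.281e-5)/(4π·8.85×10^-12·(0.938)²) = 1.31×10^5 N/C.

|E| = 1.31×10^5 N/C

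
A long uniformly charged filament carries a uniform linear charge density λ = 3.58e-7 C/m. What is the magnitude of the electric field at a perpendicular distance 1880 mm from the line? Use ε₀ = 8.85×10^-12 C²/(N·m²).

By cylindrical symmetry E is radial; use a coaxial Gaussian cylinder of radius 1880 mm and length L.
Q_enc = λL, so λ_enc = 3.58×10^-7 C/m.
Since E is radial and uniform over the curved surface, Φ = E·2πrL = Q_enc/ε₀ = λ_enc L/ε₀.
E = |λ_enc|/(2πε₀r) = (3.58×10^-7)/(2π·8.85×10^-12·1.88) = 3.42e3 N/C.

E = 3.42×10^3 N/C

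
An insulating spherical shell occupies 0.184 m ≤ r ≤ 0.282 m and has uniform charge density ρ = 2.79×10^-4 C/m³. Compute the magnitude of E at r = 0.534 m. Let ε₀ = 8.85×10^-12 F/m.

|E| ≈ 5.97×10^5 V/m

Symmetry ⇒ E = E(r) r̂. Gaussian sphere of radius r = 0.534 m (r > 0.282 m, enclosing the whole shell).
Q_enc = ρ·(4π/3)(b³ − a³) = (2.79×10^-4)·(4π/3)·((0.282)³ − (0.184)³) = 1.893e-5 C.
By Gauss's law, ∮E·dA = E·4πr² = Q_enc/ε₀.
E = |Q_enc|/(4πε₀r²) = (1.893×10^-5)/(4π·8.85×10^-12·(0.534)²) = 5.97×10^5 N/C.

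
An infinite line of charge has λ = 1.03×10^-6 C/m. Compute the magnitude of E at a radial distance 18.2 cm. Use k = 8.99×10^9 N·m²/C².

Choose a coaxial cylinder of radius r = 18.2 cm (arbitrary length L) as the Gaussian surface.
Q_enc = λL, so λ_enc = 1.03×10^-6 C/m.
Gauss's law: E·2πrL = λ_enc L/ε₀.
E = 2k|λ_enc|/r = 2(8.99×10^9)(1.03e-6)/(0.182) = 1.02×10^5 N/C.

|E| = 1.02×10^5 V/m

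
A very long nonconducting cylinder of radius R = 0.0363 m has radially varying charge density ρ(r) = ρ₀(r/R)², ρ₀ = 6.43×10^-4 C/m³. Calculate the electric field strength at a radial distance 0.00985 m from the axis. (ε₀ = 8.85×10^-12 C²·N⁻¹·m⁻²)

Coaxial Gaussian cylinder, radius r = 0.00985 m, length L (r < R).
λ_enc = ∫₀^r ρ(r')·2πr' dr' = (2πρ₀/R²)·r^4/4 = 7.215e-9 C/m.
Since E is radial and uniform over the curved surface, Φ = E·2πrL = Q_enc/ε₀ = λ_enc L/ε₀.
E = |λ_enc|/(2πε₀r) = (7.215e-9)/(2π·8.85×10^-12·0.00985) = 1.32×10^4 N/C.

E = 1.32e4 N/C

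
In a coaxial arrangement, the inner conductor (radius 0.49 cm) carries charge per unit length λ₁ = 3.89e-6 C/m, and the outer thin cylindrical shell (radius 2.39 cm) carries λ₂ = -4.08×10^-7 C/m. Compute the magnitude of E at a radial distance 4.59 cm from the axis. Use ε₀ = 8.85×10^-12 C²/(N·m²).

E ≈ 1.36×10^6 N/C

By cylindrical symmetry E is radial; use a coaxial Gaussian cylinder of radius 4.59 cm and length L (r > 2.39 cm, enclosing both).
λ_enc = λ₁ + λ₂ = (3.89×10^-6) + (-4.08×10^-7) = 3.482×10^-6 C/m.
Applying ∮E·dA = Q_enc/ε₀ with the end caps contributing no flux:
E = |λ_enc|/(2πε₀r) = (3.482e-6)/(2π·8.85×10^-12·0.0459) = 1.36e6 N/C.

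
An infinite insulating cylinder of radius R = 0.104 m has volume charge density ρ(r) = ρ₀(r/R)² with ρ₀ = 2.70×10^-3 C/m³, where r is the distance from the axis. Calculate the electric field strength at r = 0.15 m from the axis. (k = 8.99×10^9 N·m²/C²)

5.50×10^6 V/m

Coaxial Gaussian cylinder, radius r = 0.15 m, length L (r > R, full charge per length enclosed).
λ_enc = 2π ∫₀^R ρ₀(r'/R)^2 r' dr' = 2πρ₀R²/4 = 4.587e-5 C/m.
By Gauss's law (flux through the curved wall only), E·2πrL = λ_enc L/ε₀.
E = 2k|λ_enc|/r = 2(8.99×10^9)(4.587×10^-5)/(0.15) = 5.50e6 N/C.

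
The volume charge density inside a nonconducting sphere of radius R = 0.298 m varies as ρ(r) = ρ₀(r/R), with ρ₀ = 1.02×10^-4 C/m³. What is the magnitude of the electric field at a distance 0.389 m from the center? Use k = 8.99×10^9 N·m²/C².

E ≈ 5.04e5 N/C

By spherical symmetry E is radial; choose a Gaussian sphere of radius r = 0.389 m (r > R, all charge enclosed).
Q_enc = 4π ∫₀^R ρ₀(r'/R)^1 r'² dr' = 4πρ₀R³/4 = 8.48×10^-6 C.
Applying ∮E·dA = Q_enc/ε₀ with Φ = E(4πr²):
E = k|Q_enc|/r² = (8.99×10^9)(8.48×10^-6)/(0.389)² = 5.04×10^5 N/C.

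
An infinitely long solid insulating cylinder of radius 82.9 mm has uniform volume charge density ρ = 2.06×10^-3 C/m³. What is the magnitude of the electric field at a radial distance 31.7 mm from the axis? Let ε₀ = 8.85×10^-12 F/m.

Take a coaxial cylindrical Gaussian surface of radius r = 31.7 mm and length L (r < R).
Enclosed charge per unit length: λ_enc = ρ·πr² = (2.06×10^-3)π(0.0317)² = 6.503×10^-6 C/m.
Gauss's law: E·2πrL = λ_enc L/ε₀.
E = |λ_enc|/(2πε₀r) = (6.503e-6)/(2π·8.85×10^-12·0.0317) = 3.69×10^6 N/C.

E ≈ 3.69×10^6 V/m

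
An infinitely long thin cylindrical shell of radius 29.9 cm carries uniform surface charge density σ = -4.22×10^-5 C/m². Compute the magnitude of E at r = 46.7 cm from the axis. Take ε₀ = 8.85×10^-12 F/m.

3.05×10^6 N/C

Take a coaxial cylindrical Gaussian surface of radius r = 46.7 cm and length L (r > 29.9 cm).
The whole shell is enclosed: λ_enc = σ·2πR = (-4.22×10^-5)·2π·(0.299) = -7.928×10^-5 C/m.
By Gauss's law (flux through the curved wall only), E·2πrL = λ_enc L/ε₀.
E = |λ_enc|/(2πε₀r) = (7.928×10^-5)/(2π·8.85×10^-12·0.467) = 3.05×10^6 N/C.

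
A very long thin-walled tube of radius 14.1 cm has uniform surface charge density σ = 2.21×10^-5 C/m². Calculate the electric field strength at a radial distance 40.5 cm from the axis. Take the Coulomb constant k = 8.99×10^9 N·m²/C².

Choose a coaxial cylinder of radius r = 40.5 cm (arbitrary length L) as the Gaussian surface (r > 14.1 cm).
The whole shell is enclosed: λ_enc = σ·2πR = (2.21e-5)·2π·(0.141) = 1.958×10^-5 C/m.
By Gauss's law (flux through the curved wall only), E·2πrL = λ_enc L/ε₀.
E = 2k|λ_enc|/r = 2(8.99×10^9)(1.958e-5)/(0.405) = 8.69×10^5 N/C.

E ≈ 8.69e5 V/m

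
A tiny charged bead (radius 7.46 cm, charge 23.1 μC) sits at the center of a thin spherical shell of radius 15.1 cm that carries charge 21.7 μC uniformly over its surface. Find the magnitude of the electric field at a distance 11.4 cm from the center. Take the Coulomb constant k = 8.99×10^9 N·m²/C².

Symmetry ⇒ E = E(r) r̂. Gaussian sphere of radius r = 11.4 cm (between the bodies, 7.46 cm < r < 15.1 cm).
Only the inner charge is enclosed; the outer shell contributes nothing inside itself. Q_enc = 23.1 μC = 2.31e-5 C.
By Gauss's law, ∮E·dA = E·4πr² = Q_enc/ε₀.
E = k|Q_enc|/r² = (8.99×10^9)(2.31e-5)/(0.114)² = 1.60×10^7 N/C.

|E| ≈ 1.60×10^7 N/C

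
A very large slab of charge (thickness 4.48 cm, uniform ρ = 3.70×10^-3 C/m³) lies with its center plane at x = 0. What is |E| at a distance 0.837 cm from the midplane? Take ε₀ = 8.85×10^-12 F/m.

E ≈ 3.50×10^6 V/m

By symmetry E is perpendicular to the slab. A Gaussian pillbox from −0.837 cm to +0.837 cm (face area A) lies entirely within the slab.
Q_enc = ρ·(2x)·A and flux = 2EA, so 2EA = 2ρxA/ε₀ ⇒ E = |ρ|x/ε₀.
E = (3.70×10^-3)(0.00837)/(8.85×10^-12) = 3.50e6 N/C.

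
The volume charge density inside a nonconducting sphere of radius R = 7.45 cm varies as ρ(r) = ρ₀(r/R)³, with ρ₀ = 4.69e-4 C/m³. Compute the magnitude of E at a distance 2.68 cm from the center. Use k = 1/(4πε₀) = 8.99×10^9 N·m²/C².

E ≈ 1.10e4 N/C

By spherical symmetry E is radial; choose a Gaussian sphere of radius r = 2.68 cm (r < R).
Integrate the density: Q_enc = 4π ∫₀^r ρ₀(r'/R)^3 r'² dr' = 4πρ₀ r^6/(6·R³) = 8.802×10^-10 C.
Applying ∮E·dA = Q_enc/ε₀ with Φ = E(4πr²):
E = k|Q_enc|/r² = (8.99×10^9)(8.802×10^-10)/(0.0268)² = 1.10×10^4 N/C.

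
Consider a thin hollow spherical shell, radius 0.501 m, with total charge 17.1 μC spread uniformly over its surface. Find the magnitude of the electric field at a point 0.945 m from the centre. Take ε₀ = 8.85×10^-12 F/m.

Symmetry ⇒ E = E(r) r̂. Gaussian sphere of radius r = 0.945 m (r > 0.501 m).
The entire shell is enclosed: Q_enc = 1.71e-5 C.
Gauss's law: E·4πr² = Q_enc/ε₀.
E = |Q_enc|/(4πε₀r²) = (1.71×10^-5)/(4π·8.85×10^-12·(0.945)²) = 1.72e5 N/C.

|E| ≈ 1.72×10^5 V/m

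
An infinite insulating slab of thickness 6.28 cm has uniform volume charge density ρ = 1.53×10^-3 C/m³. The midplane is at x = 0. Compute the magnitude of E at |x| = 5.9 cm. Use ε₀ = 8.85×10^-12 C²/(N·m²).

E ≈ 5.43×10^6 N/C

The point |x| = 5.9 cm lies outside the slab (half-thickness 0.0314 m). A symmetric pillbox spanning the full slab encloses Q_enc = ρ·d·A.
Flux = 2EA ⇒ E = |ρ|d/(2ε₀), independent of distance outside.
E = (1.53×10^-3)(0.0628)/(2·8.85×10^-12) = 5.43e6 N/C.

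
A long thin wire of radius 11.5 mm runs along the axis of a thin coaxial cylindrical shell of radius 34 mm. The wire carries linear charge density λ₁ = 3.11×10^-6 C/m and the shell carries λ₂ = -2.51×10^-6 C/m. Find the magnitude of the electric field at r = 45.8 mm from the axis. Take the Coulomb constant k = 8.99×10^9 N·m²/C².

Take a coaxial cylindrical Gaussian surface of radius r = 45.8 mm and length L (r > 34 mm, enclosing both).
λ_enc = λ₁ + λ₂ = (3.11e-6) + (-2.51×10^-6) = 6.00e-7 C/m.
Applying ∮E·dA = Q_enc/ε₀ with the end caps contributing no flux:
E = 2k|λ_enc|/r = 2(8.99×10^9)(6.00×10^-7)/(0.0458) = 2.36×10^5 N/C.

|E| ≈ 2.36×10^5 N/C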